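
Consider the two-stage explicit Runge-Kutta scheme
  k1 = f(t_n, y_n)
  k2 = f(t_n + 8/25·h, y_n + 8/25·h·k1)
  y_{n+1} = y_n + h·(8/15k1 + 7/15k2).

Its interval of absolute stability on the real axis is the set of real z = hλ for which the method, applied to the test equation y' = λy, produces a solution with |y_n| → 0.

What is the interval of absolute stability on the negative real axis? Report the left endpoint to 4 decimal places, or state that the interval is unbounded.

With y'=λy (z=hλ):
  k1=λy_n ⇒ h·k1=z·y_n;  k2=λ(1+8/25z)y_n ⇒ h·k2=z(1+8/25z)y_n
  y_{n+1}/y_n = 1 + 8/15z + 7/15z(1+8/25z) = 1 + z + 56/375z²
  so R(z) = 1 + z + 56/375z².

Need |R(x)|<1, x<0.
x=-1.2: |R|=0.0150
R=1: x+56/375x²=0 ⇒ x=−375/56=-6.6964; min R=1−1/(4·56/375)=-0.6741>−1
Confirm numerically:
  x=-6.119: |R|=0.47236 <1
  x=-5.955: |R|=0.34066 <1
  x=-5.263: |R|=0.12659 <1
  x=-4.293: |R|=0.54081 <1
  x=-7.136: |R|=1.46843 >1
  x=-6.865: |R|=1.17281 >1
Stable set (-6.6964, 0).

z∈(-6.6964,0).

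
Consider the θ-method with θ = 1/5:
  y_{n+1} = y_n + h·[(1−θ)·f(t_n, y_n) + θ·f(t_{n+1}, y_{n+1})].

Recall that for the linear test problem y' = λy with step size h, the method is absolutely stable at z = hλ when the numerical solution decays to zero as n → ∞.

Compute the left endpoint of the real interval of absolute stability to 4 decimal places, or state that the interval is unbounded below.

z* = -3.3333.

On y'=λy, z=hλ:
  y_{n+1} = y_n + z·[4/5·y_n + 1/5·y_{n+1}] ⇒ (1 − 1/5z)y_{n+1} = (1 + 4/5z)y_n
  so R(z) = (1 + 4/5z)/(1 − 1/5z).

Boundary: |R(x)|=1, x<0.
x=-0.46: |R|=0.5788
R=−1: 1+4/5x = −1+1/5x ⇒ -3/5x=2 ⇒ x=2/(-3/5)=-3.3333
Confirm numerically:
  x=-2.960: |R|=0.85930 <1
  x=-2.540: |R|=0.68435 <1
  x=-2.278: |R|=0.56499 <1
  x=-2.096: |R|=0.47689 <1
  x=-3.694: |R|=1.12445 >1
  x=-3.495: |R|=1.05709 >1
Stable set (-3.3333, 0).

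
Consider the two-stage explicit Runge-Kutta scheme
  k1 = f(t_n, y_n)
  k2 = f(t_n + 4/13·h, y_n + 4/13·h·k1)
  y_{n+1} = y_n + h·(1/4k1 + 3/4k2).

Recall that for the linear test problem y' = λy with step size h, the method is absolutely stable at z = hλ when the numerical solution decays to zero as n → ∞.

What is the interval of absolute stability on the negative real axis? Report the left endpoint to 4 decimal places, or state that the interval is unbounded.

Test eqn y'=λy, z=hλ:
  k1=λy_n ⇒ h·k1=z·y_n;  k2=λ(1+4/13z)y_n ⇒ h·k2=z(1+4/13z)y_n
  y_{n+1}/y_n = 1 + 1/4z + 3/4z(1+4/13z) = 1 + z + 3/13z²
  Hence R(z) = 1 + z + 3/13z².

Find x<0 with |R(x)|<1.
x=-0.97: |R|=0.2471
R=1: x+3/13x²=0 ⇒ x=−13/3=-4.3333; min R=1−1/(4·3/13)=-0.0833>−1
Confirm numerically:
  x=-3.566: |R|=0.36854 <1
  x=-2.759: |R|=0.00237 <1
  x=-2.307: |R|=0.07879 <1
  x=-4.885: |R|=1.62190 >1
  x=-4.681: |R|=1.37556 >1
  x=-4.476: |R|=1.14736 >1
Stable set (-4.3333, 0).

z∈(-4.3333,0).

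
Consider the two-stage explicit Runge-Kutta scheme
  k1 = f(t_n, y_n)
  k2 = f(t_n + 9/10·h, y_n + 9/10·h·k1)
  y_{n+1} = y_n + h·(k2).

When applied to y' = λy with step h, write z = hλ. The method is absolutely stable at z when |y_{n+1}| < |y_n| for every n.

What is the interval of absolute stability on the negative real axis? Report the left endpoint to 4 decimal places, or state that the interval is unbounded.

Set f=λy, z=hλ:
  k1=λy_n ⇒ h·k1=z·y_n;  k2=λ(1+9/10z)y_n ⇒ h·k2=z(1+9/10z)y_n
  y_{n+1}/y_n = 1 + z(1+9/10z) = 1 + z + 9/10z²
  so R(z) = 1 + z + 9/10z².

Find x<0 with |R(x)|<1.
x=-0.88: |R|=0.8170
R=1: x+9/10x²=0 ⇒ x=−10/9=-1.1111; min R=1−1/(4·9/10)=0.7222>−1
Confirm numerically:
  x=-1.076: |R|=0.96600 <1
  x=-0.826: |R|=0.78805 <1
  x=-0.615: |R|=0.72540 <1
  x=-0.465: |R|=0.72960 <1
  x=-1.593: |R|=1.69088 >1
  x=-1.293: |R|=1.21166 >1
So |R|<1 on (-1.1111, 0).

(-1.1111, 0).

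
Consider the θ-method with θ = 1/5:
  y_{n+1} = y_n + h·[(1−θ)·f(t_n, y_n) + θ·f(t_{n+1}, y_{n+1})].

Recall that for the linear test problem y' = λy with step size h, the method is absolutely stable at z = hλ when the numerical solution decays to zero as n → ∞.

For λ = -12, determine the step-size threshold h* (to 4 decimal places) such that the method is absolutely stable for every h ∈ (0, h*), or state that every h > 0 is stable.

With y'=λy (z=hλ):
  y_{n+1} = y_n + z·[4/5·y_n + 1/5·y_{n+1}] ⇒ (1 − 1/5z)y_{n+1} = (1 + 4/5z)y_n
  so R(z) = (1 + 4/5z)/(1 − 1/5z).

Find x<0 with |R(x)|<1.
x=-0.78: |R|=0.3253
R=−1: 1+4/5x = −1+1/5x ⇒ -3/5x=2 ⇒ x=2/(-3/5)=-3.3333
Confirm numerically:
  x=-2.681: |R|=0.74522 <1
  x=-2.333: |R|=0.59075 <1
  x=-1.903: |R|=0.37839 <1
  x=-3.764: |R|=1.14742 >1
  x=-3.457: |R|=1.04387 >1
So |R|<1 on (-3.3333, 0).

(-3.3333,0); λ=-12 ⇒ h* = (10/3)/12 = 0.2778.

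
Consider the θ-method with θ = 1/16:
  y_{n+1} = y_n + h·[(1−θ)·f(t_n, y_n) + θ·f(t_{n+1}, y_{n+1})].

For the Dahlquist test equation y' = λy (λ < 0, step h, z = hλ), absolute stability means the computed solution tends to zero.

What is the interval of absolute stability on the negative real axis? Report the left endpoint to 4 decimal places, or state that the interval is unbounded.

On y'=λy, z=hλ:
  y_{n+1} = y_n + z·[15/16·y_n + 1/16·y_{n+1}] ⇒ (1 − 1/16z)y_{n+1} = (1 + 15/16z)y_n
  R(z) = (1 + 15/16z)/(1 − 1/16z).

Solve |R(x)|<1 on ℝ⁻.
x=-1.77: |R|=0.5937
R=−1: 1+15/16x = −1+1/16x ⇒ -7/8x=2 ⇒ x=2/(-7/8)=-2.2857
Confirm numerically:
  x=-1.715: |R|=0.54897 <1
  x=-1.526: |R|=0.39313 <1
  x=-1.398: |R|=0.28567 <1
  x=-2.835: |R|=1.40828 >1
  x=-2.818: |R|=1.39600 >1
So |R|<1 on (-2.2857, 0).

(-2.2857, 0).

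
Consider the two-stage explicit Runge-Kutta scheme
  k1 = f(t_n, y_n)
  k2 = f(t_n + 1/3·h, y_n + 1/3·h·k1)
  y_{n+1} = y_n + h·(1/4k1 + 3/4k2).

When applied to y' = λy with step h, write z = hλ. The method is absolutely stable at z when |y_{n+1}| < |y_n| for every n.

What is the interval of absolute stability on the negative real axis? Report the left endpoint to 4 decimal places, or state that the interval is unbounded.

Set f=λy, z=hλ:
  k1=λy_n ⇒ h·k1=z·y_n;  k2=λ(1+1/3z)y_n ⇒ h·k2=z(1+1/3z)y_n
  y_{n+1}/y_n = 1 + 1/4z + 3/4z(1+1/3z) = 1 + z + 1/4z²
  so R(z) = 1 + z + 1/4z².

Boundary: |R(x)|=1, x<0.
x=-1.66: |R|=0.0289
R=1: x+1/4x²=0 ⇒ x=−4=-4.0000; min R=1−1/(4·1/4)=0.0000>−1
Confirm numerically:
  x=-3.896: |R|=0.89870 <1
  x=-2.398: |R|=0.03960 <1
  x=-2.183: |R|=0.00837 <1
  x=-4.583: |R|=1.66797 >1
  x=-4.051: |R|=1.05165 >1
Stable set (-4.0000, 0).

(-4.0000, 0).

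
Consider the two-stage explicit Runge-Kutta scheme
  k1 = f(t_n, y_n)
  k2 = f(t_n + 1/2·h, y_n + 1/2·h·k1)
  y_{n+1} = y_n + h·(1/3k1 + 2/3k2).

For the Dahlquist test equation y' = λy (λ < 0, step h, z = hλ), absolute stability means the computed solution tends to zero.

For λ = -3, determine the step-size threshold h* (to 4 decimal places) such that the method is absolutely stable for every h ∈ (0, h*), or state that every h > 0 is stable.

(-3.0000,0); λ=-3 ⇒ h* = (3)/3 = 1.0000.

Test eqn y'=λy, z=hλ:
  k1=λy_n ⇒ h·k1=z·y_n;  k2=λ(1+1/2z)y_n ⇒ h·k2=z(1+1/2z)y_n
  y_{n+1}/y_n = 1 + 1/3z + 2/3z(1+1/2z) = 1 + z + 1/3z²
  Hence R(z) = 1 + z + 1/3z².

Need |R(x)|<1, x<0.
x=-0.46: |R|=0.6105
R=1: x+1/3x²=0 ⇒ x=−3=-3.0000; min R=1−1/(4·1/3)=0.2500>−1
Confirm numerically:
  x=-2.949: |R|=0.94987 <1
  x=-2.016: |R|=0.33875 <1
  x=-1.514: |R|=0.25007 <1
  x=-1.262: |R|=0.26888 <1
  x=-3.459: |R|=1.52923 >1
  x=-3.142: |R|=1.14872 >1
  x=-3.077: |R|=1.07898 >1
So |R|<1 on (-3.0000, 0).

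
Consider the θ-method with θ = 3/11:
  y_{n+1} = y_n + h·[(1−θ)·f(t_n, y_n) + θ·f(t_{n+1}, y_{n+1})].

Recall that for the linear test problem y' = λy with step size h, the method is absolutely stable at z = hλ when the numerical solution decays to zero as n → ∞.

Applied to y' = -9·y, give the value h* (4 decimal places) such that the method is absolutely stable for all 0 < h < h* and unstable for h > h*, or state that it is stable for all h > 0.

(-4.4000,0); λ=-9 ⇒ h* = (22/5)/9 = 0.4889.

With y'=λy (z=hλ):
  y_{n+1} = y_n + z·[8/11·y_n + 3/11·y_{n+1}] ⇒ (1 − 3/11z)y_{n+1} = (1 + 8/11z)y_n
  so R(z) = (1 + 8/11z)/(1 − 3/11z).

Solve |R(x)|<1 on ℝ⁻.
x=-0.44: |R|=0.6071
R=−1: 1+8/11x = −1+3/11x ⇒ -5/11x=2 ⇒ x=2/(-5/11)=-4.4000
Confirm numerically:
  x=-3.894: |R|=0.88846 <1
  x=-3.119: |R|=0.68537 <1
  x=-2.220: |R|=0.38279 <1
  x=-1.762: |R|=0.19010 <1
  x=-4.800: |R|=1.07874 >1
  x=-4.677: |R|=1.05533 >1
  x=-4.620: |R|=1.04425 >1
Interval (-4.4000, 0).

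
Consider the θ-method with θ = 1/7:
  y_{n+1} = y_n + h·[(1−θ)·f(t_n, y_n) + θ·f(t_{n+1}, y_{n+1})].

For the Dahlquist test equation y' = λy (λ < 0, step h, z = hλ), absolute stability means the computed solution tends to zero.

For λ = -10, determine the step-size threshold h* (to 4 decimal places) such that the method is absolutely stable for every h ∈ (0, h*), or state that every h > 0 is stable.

(-2.8000,0); λ=-10 ⇒ h* = (14/5)/10 = 0.2800.

With y'=λy (z=hλ):
  y_{n+1} = y_n + z·[6/7·y_n + 1/7·y_{n+1}] ⇒ (1 − 1/7z)y_{n+1} = (1 + 6/7z)y_n
  so R(z) = (1 + 6/7z)/(1 − 1/7z).

Need |R(x)|<1, x<0.
x=-0.51: |R|=0.5246
R=−1: 1+6/7x = −1+1/7x ⇒ -5/7x=2 ⇒ x=2/(-5/7)=-2.8000
Confirm numerically:
  x=-2.505: |R|=0.84482 <1
  x=-2.289: |R|=0.72494 <1
  x=-2.047: |R|=0.58384 <1
  x=-1.550: |R|=0.26901 <1
  x=-3.053: |R|=1.12583 >1
  x=-3.041: |R|=1.12001 >1
Stable set (-2.8000, 0).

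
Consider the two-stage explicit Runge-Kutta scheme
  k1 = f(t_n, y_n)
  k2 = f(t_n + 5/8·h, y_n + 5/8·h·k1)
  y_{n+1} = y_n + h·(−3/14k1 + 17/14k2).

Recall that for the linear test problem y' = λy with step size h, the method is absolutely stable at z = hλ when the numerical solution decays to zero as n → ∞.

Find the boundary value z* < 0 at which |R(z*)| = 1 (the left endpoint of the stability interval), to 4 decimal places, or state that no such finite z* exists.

left endpoint -1.3176.

On y'=λy, z=hλ:
  k1=λy_n ⇒ h·k1=z·y_n;  k2=λ(1+5/8z)y_n ⇒ h·k2=z(1+5/8z)y_n
  y_{n+1}/y_n = 1 − 3/14z + 17/14z(1+5/8z) = 1 + z + 85/112z²
  Hence R(z) = 1 + z + 85/112z².

Find x<0 with |R(x)|<1.
x=-1.02: |R|=0.7696
R=1: x+85/112x²=0 ⇒ x=−112/85=-1.3176; min R=1−1/(4·85/112)=0.6706>−1
Confirm numerically:
  x=-0.991: |R|=0.75433 <1
  x=-0.866: |R|=0.70316 <1
  x=-0.739: |R|=0.67547 <1
  x=-1.757: |R|=1.58585 >1
  x=-1.663: |R|=1.43587 >1
So |R|<1 on (-1.3176, 0).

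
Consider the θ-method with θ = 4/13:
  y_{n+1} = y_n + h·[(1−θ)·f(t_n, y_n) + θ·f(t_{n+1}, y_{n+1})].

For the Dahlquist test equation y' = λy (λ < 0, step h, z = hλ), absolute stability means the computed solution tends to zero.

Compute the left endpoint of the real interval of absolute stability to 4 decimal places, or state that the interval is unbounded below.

left endpoint -5.2000.

With y'=λy (z=hλ):
  y_{n+1} = y_n + z·[9/13·y_n + 4/13·y_{n+1}] ⇒ (1 − 4/13z)y_{n+1} = (1 + 9/13z)y_n
  so R(z) = (1 + 9/13z)/(1 − 4/13z).

Find x<0 with |R(x)|<1.
x=-0.69: |R|=0.4308
R=−1: 1+9/13x = −1+4/13x ⇒ -5/13x=2 ⇒ x=2/(-5/13)=-5.2000
Confirm numerically:
  x=-4.970: |R|=0.96502 <1
  x=-4.463: |R|=0.88056 <1
  x=-4.243: |R|=0.84035 <1
  x=-3.740: |R|=0.73891 <1
  x=-5.570: |R|=1.05244 >1
  x=-5.525: |R|=1.04630 >1
  x=-5.277: |R|=1.01129 >1
Stable set (-5.2000, 0).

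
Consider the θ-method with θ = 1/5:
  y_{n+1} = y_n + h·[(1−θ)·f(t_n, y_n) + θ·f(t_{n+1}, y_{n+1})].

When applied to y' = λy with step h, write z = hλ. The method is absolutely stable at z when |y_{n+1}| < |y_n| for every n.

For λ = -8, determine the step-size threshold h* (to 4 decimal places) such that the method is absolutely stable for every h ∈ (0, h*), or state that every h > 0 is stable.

Set f=λy, z=hλ:
  y_{n+1} = y_n + z·[4/5·y_n + 1/5·y_{n+1}] ⇒ (1 − 1/5z)y_{n+1} = (1 + 4/5z)y_n
  ⇒ R(z) = (1 + 4/5z)/(1 − 1/5z).

Need |R(x)|<1, x<0.
x=-0.58: |R|=0.4803
R=−1: 1+4/5x = −1+1/5x ⇒ -3/5x=2 ⇒ x=2/(-3/5)=-3.3333
Confirm numerically:
  x=-2.326: |R|=0.58750 <1
  x=-1.922: |R|=0.38833 <1
  x=-1.809: |R|=0.32839 <1
  x=-1.420: |R|=0.10592 <1
  x=-3.880: |R|=1.18468 >1
  x=-3.616: |R|=1.09842 >1
  x=-3.353: |R|=1.00706 >1
Stable set (-3.3333, 0).

(-3.3333,0); λ=-8 ⇒ h* = (10/3)/8 = 0.4167.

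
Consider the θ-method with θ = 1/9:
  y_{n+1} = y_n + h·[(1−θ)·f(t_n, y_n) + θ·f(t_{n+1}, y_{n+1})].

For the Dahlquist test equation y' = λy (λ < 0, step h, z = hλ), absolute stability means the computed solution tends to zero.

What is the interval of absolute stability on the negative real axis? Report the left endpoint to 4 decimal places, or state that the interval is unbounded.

With y'=λy (z=hλ):
  y_{n+1} = y_n + z·[8/9·y_n + 1/9·y_{n+1}] ⇒ (1 − 1/9z)y_{n+1} = (1 + 8/9z)y_n
  R(z) = (1 + 8/9z)/(1 − 1/9z).

Boundary: |R(x)|=1, x<0.
x=-0.51: |R|=0.5174
R=−1: 1+8/9x = −1+1/9x ⇒ -7/9x=2 ⇒ x=2/(-7/9)=-2.5714
Confirm numerically:
  x=-2.460: |R|=0.93194 <1
  x=-2.284: |R|=0.82169 <1
  x=-2.070: |R|=0.68293 <1
  x=-3.070: |R|=1.28915 >1
  x=-2.740: |R|=1.10051 >1
So |R|<1 on (-2.5714, 0).

(-2.5714, 0).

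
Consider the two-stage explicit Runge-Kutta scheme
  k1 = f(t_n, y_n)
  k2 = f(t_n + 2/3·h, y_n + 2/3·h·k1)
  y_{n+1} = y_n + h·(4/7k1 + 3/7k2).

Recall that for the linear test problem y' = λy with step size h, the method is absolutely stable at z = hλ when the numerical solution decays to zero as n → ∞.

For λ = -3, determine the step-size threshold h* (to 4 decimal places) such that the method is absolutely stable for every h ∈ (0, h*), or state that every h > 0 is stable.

(-3.5000,0); λ=-3 ⇒ h* = (7/2)/3 = 1.1667.

With y'=λy (z=hλ):
  k1=λy_n ⇒ h·k1=z·y_n;  k2=λ(1+2/3z)y_n ⇒ h·k2=z(1+2/3z)y_n
  y_{n+1}/y_n = 1 + 4/7z + 3/7z(1+2/3z) = 1 + z + 2/7z²
  so R(z) = 1 + z + 2/7z².

Find x<0 with |R(x)|<1.
x=-0.87: |R|=0.3463
R=1: x+2/7x²=0 ⇒ x=−7/2=-3.5000; min R=1−1/(4·2/7)=0.1250>−1
Confirm numerically:
  x=-2.636: |R|=0.34928 <1
  x=-1.988: |R|=0.14118 <1
  x=-1.868: |R|=0.12898 <1
  x=-1.595: |R|=0.13186 <1
  x=-3.997: |R|=1.56757 >1
  x=-3.888: |R|=1.43101 >1
Interval (-3.5000, 0).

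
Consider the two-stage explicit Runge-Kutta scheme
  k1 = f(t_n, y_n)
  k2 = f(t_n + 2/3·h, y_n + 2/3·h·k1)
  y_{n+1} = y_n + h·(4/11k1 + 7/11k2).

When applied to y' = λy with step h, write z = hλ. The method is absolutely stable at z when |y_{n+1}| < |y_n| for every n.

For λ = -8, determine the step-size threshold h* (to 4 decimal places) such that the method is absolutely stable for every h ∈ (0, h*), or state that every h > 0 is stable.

(-2.3571,0); λ=-8 ⇒ h* = (33/14)/8 = 0.2946.

With y'=λy (z=hλ):
  k1=λy_n ⇒ h·k1=z·y_n;  k2=λ(1+2/3z)y_n ⇒ h·k2=z(1+2/3z)y_n
  y_{n+1}/y_n = 1 + 4/11z + 7/11z(1+2/3z) = 1 + z + 14/33z²
  so R(z) = 1 + z + 14/33z².

Need |R(x)|<1, x<0.
x=-1.77: |R|=0.5591
R=1: x+14/33x²=0 ⇒ x=−33/14=-2.3571; min R=1−1/(4·14/33)=0.4107>−1
Confirm numerically:
  x=-1.779: |R|=0.56366 <1
  x=-1.654: |R|=0.50661 <1
  x=-1.615: |R|=0.49152 <1
  x=-2.929: |R|=1.71059 >1
  x=-2.554: |R|=1.21330 >1
  x=-2.484: |R|=1.13368 >1
Stable set (-2.3571, 0).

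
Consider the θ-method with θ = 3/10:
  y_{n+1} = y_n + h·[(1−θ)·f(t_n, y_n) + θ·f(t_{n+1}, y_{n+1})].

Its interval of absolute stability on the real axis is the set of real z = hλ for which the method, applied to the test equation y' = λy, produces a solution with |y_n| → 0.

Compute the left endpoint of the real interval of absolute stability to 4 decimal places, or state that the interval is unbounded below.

left endpoint -5.0000.

With y'=λy (z=hλ):
  y_{n+1} = y_n + z·[7/10·y_n + 3/10·y_{n+1}] ⇒ (1 − 3/10z)y_{n+1} = (1 + 7/10z)y_n
  R(z) = (1 + 7/10z)/(1 − 3/10z).

Solve |R(x)|<1 on ℝ⁻.
x=-0.47: |R|=0.5881
R=−1: 1+7/10x = −1+3/10x ⇒ -2/5x=2 ⇒ x=2/(-2/5)=-5.0000
Confirm numerically:
  x=-3.496: |R|=0.70636 <1
  x=-3.427: |R|=0.68976 <1
  x=-3.192: |R|=0.63057 <1
  x=-5.571: |R|=1.08550 >1
  x=-5.421: |R|=1.06412 >1
So |R|<1 on (-5.0000, 0).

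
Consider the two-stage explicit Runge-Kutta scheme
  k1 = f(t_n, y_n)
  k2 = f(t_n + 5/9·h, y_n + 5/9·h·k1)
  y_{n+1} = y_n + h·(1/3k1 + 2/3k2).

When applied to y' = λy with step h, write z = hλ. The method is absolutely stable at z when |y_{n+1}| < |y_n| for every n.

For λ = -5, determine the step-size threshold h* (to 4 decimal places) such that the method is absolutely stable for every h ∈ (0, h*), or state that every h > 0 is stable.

(-2.7000,0); λ=-5 ⇒ h* = (27/10)/5 = 0.5400.

On y'=λy, z=hλ:
  k1=λy_n ⇒ h·k1=z·y_n;  k2=λ(1+5/9z)y_n ⇒ h·k2=z(1+5/9z)y_n
  y_{n+1}/y_n = 1 + 1/3z + 2/3z(1+5/9z) = 1 + z + 10/27z²
  R(z) = 1 + z + 10/27z².

Find x<0 with |R(x)|<1.
x=-1.27: |R|=0.3274
R=1: x+10/27x²=0 ⇒ x=−27/10=-2.7000; min R=1−1/(4·10/27)=0.3250>−1
Confirm numerically:
  x=-2.523: |R|=0.83460 <1
  x=-1.968: |R|=0.46645 <1
  x=-1.460: |R|=0.32948 <1
  x=-3.103: |R|=1.46315 >1
  x=-2.777: |R|=1.07920 >1
  x=-2.750: |R|=1.05093 >1
Stable set (-2.7000, 0).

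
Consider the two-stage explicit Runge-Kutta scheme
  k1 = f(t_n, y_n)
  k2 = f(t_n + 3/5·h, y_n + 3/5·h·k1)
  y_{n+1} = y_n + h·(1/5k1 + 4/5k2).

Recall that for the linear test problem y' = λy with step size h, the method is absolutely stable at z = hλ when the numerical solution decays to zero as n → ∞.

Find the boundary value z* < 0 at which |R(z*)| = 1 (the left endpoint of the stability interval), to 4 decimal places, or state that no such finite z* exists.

On y'=λy, z=hλ:
  k1=λy_n ⇒ h·k1=z·y_n;  k2=λ(1+3/5z)y_n ⇒ h·k2=z(1+3/5z)y_n
  y_{n+1}/y_n = 1 + 1/5z + 4/5z(1+3/5z) = 1 + z + 12/25z²
  so R(z) = 1 + z + 12/25z².

Find x<0 with |R(x)|<1.
x=-0.62: |R|=0.5645
R=1: x+12/25x²=0 ⇒ x=−25/12=-2.0833; min R=1−1/(4·12/25)=0.4792>−1
Confirm numerically:
  x=-1.498: |R|=0.57912 <1
  x=-0.914: |R|=0.48699 <1
  x=-0.895: |R|=0.48949 <1
  x=-2.487: |R|=1.48188 >1
  x=-2.319: |R|=1.26233 >1
  x=-2.161: |R|=1.08056 >1
Interval (-2.0833, 0).

z* = -2.0833.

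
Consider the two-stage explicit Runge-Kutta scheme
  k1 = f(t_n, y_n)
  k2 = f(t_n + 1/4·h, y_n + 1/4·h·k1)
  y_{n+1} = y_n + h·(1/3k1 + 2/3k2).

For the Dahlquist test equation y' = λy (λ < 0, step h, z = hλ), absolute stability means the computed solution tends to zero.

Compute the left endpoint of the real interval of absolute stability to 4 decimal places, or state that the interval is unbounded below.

With y'=λy (z=hλ):
  k1=λy_n ⇒ h·k1=z·y_n;  k2=λ(1+1/4z)y_n ⇒ h·k2=z(1+1/4z)y_n
  y_{n+1}/y_n = 1 + 1/3z + 2/3z(1+1/4z) = 1 + z + 1/6z²
  Hence R(z) = 1 + z + 1/6z².

Need |R(x)|<1, x<0.
x=-1.26: |R|=0.0046
R=1: x+1/6x²=0 ⇒ x=−6=-6.0000; min R=1−1/(4·1/6)=-0.5000>−1
Confirm numerically:
  x=-5.364: |R|=0.43142 <1
  x=-5.187: |R|=0.29716 <1
  x=-4.312: |R|=0.21311 <1
  x=-3.195: |R|=0.49366 <1
  x=-6.581: |R|=1.63726 >1
  x=-6.205: |R|=1.21200 >1
Stable set (-6.0000, 0).

left endpoint -6.0000.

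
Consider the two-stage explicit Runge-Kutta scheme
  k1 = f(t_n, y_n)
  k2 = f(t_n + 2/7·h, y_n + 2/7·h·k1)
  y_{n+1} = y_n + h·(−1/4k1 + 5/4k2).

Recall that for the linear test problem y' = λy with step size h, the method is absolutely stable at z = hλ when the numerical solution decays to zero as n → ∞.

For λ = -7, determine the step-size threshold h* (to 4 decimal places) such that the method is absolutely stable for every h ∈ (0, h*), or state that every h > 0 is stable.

(-2.8000,0); λ=-7 ⇒ h* = (14/5)/7 = 0.4000.

On y'=λy, z=hλ:
  k1=λy_n ⇒ h·k1=z·y_n;  k2=λ(1+2/7z)y_n ⇒ h·k2=z(1+2/7z)y_n
  y_{n+1}/y_n = 1 − 1/4z + 5/4z(1+2/7z) = 1 + z + 5/14z²
  R(z) = 1 + z + 5/14z².

Need |R(x)|<1, x<0.
x=-0.86: |R|=0.4041
R=1: x+5/14x²=0 ⇒ x=−14/5=-2.8000; min R=1−1/(4·5/14)=0.3000>−1
Confirm numerically:
  x=-1.847: |R|=0.37136 <1
  x=-1.709: |R|=0.33410 <1
  x=-1.369: |R|=0.30034 <1
  x=-1.160: |R|=0.32057 <1
  x=-3.244: |R|=1.51441 >1
  x=-2.826: |R|=1.02624 >1
Stable set (-2.8000, 0).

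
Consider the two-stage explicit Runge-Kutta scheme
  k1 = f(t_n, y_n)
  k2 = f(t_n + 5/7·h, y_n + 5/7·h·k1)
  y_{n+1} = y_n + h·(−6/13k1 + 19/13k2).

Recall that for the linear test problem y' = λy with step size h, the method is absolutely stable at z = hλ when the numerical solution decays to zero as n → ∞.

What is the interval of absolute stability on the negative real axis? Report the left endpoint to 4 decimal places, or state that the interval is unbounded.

On y'=λy, z=hλ:
  k1=λy_n ⇒ h·k1=z·y_n;  k2=λ(1+5/7z)y_n ⇒ h·k2=z(1+5/7z)y_n
  y_{n+1}/y_n = 1 − 6/13z + 19/13z(1+5/7z) = 1 + z + 95/91z²
  ⇒ R(z) = 1 + z + 95/91z².

Boundary: |R(x)|=1, x<0.
x=-1.55: |R|=1.9581
R=1: x+95/91x²=0 ⇒ x=−91/95=-0.9579; min R=1−1/(4·95/91)=0.7605>−1
Confirm numerically:
  x=-0.770: |R|=0.84896 <1
  x=-0.745: |R|=0.83442 <1
  x=-0.594: |R|=0.77435 <1
  x=-0.589: |R|=0.77317 <1
  x=-1.242: |R|=1.36837 >1
  x=-1.169: |R|=1.25763 >1
  x=-1.037: |R|=1.08564 >1
Stable set (-0.9579, 0).

(-0.9579, 0).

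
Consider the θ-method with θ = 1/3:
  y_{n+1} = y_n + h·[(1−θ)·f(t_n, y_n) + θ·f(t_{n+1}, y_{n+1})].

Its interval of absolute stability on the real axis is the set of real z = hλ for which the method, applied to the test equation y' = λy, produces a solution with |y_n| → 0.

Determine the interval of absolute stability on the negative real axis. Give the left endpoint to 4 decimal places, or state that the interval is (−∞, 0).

Set f=λy, z=hλ:
  y_{n+1} = y_n + z·[2/3·y_n + 1/3·y_{n+1}] ⇒ (1 − 1/3z)y_{n+1} = (1 + 2/3z)y_n
  Hence R(z) = (1 + 2/3z)/(1 − 1/3z).

Need |R(x)|<1, x<0.
x=-1.45: |R|=0.0225
R=−1: 1+2/3x = −1+1/3x ⇒ -1/3x=2 ⇒ x=2/(-1/3)=-6.0000
Confirm numerically:
  x=-3.021: |R|=0.50523 <1
  x=-2.741: |R|=0.43233 <1
  x=-2.711: |R|=0.42409 <1
  x=-2.576: |R|=0.38594 <1
  x=-6.376: |R|=1.04010 >1
  x=-6.213: |R|=1.02312 >1
  x=-6.086: |R|=1.00947 >1
Stable set (-6.0000, 0).

(-6.0000, 0).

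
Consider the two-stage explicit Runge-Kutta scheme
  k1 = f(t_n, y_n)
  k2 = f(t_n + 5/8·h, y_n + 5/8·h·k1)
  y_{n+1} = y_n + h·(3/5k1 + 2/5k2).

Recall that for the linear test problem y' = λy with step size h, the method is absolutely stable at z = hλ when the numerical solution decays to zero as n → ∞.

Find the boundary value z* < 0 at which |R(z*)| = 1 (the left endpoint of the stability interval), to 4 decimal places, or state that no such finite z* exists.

left endpoint -4.0000.

On y'=λy, z=hλ:
  k1=λy_n ⇒ h·k1=z·y_n;  k2=λ(1+5/8z)y_n ⇒ h·k2=z(1+5/8z)y_n
  y_{n+1}/y_n = 1 + 3/5z + 2/5z(1+5/8z) = 1 + z + 1/4z²
  so R(z) = 1 + z + 1/4z².

Need |R(x)|<1, x<0.
x=-0.72: |R|=0.4096
R=1: x+1/4x²=0 ⇒ x=−4=-4.0000; min R=1−1/(4·1/4)=0.0000>−1
Confirm numerically:
  x=-3.784: |R|=0.79566 <1
  x=-2.206: |R|=0.01061 <1
  x=-2.178: |R|=0.00792 <1
  x=-1.709: |R|=0.02117 <1
  x=-4.551: |R|=1.62690 >1
  x=-4.374: |R|=1.40897 >1
  x=-4.329: |R|=1.35606 >1
Stable set (-4.0000, 0).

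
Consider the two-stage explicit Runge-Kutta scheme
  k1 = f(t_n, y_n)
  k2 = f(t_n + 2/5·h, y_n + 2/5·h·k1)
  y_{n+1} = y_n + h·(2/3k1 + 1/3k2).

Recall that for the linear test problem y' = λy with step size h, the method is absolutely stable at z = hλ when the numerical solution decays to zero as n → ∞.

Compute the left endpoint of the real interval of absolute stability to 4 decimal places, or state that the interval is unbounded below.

left endpoint -7.5000.

On y'=λy, z=hλ:
  k1=λy_n ⇒ h·k1=z·y_n;  k2=λ(1+2/5z)y_n ⇒ h·k2=z(1+2/5z)y_n
  y_{n+1}/y_n = 1 + 2/3z + 1/3z(1+2/5z) = 1 + z + 2/15z²
  Hence R(z) = 1 + z + 2/15z².

Need |R(x)|<1, x<0.
x=-1.7: |R|=0.3147
R=1: x+2/15x²=0 ⇒ x=−15/2=-7.5000; min R=1−1/(4·2/15)=-0.8750>−1
Confirm numerically:
  x=-7.458: |R|=0.95824 <1
  x=-5.958: |R|=0.22496 <1
  x=-4.284: |R|=0.83698 <1
  x=-7.770: |R|=1.27972 >1
  x=-7.655: |R|=1.15820 >1
  x=-7.632: |R|=1.13432 >1
Stable set (-7.5000, 0).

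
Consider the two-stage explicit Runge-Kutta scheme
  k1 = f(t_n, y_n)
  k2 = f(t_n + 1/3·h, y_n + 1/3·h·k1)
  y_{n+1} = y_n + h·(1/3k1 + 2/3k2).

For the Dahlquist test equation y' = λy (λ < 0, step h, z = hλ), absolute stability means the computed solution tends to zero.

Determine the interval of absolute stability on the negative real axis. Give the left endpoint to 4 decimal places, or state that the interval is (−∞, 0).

z∈(-4.5000,0).

With y'=λy (z=hλ):
  k1=λy_n ⇒ h·k1=z·y_n;  k2=λ(1+1/3z)y_n ⇒ h·k2=z(1+1/3z)y_n
  y_{n+1}/y_n = 1 + 1/3z + 2/3z(1+1/3z) = 1 + z + 2/9z²
  ⇒ R(z) = 1 + z + 2/9z².

Solve |R(x)|<1 on ℝ⁻.
x=-1.56: |R|=0.0192
R=1: x+2/9x²=0 ⇒ x=−9/2=-4.5000; min R=1−1/(4·2/9)=-0.1250>−1
Confirm numerically:
  x=-3.581: |R|=0.26868 <1
  x=-2.292: |R|=0.12461 <1
  x=-2.120: |R|=0.12124 <1
  x=-4.956: |R|=1.50221 >1
  x=-4.758: |R|=1.27279 >1
  x=-4.603: |R|=1.10536 >1
Stable set (-4.5000, 0).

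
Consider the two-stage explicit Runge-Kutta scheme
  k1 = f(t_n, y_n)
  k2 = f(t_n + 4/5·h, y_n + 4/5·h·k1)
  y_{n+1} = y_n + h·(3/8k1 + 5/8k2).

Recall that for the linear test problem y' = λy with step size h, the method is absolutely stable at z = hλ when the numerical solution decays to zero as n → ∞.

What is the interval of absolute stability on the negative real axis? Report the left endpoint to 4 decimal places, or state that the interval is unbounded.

z∈(-2.0000,0).

With y'=λy (z=hλ):
  k1=λy_n ⇒ h·k1=z·y_n;  k2=λ(1+4/5z)y_n ⇒ h·k2=z(1+4/5z)y_n
  y_{n+1}/y_n = 1 + 3/8z + 5/8z(1+4/5z) = 1 + z + 1/2z²
  Hence R(z) = 1 + z + 1/2z².

Solve |R(x)|<1 on ℝ⁻.
x=-0.32: |R|=0.7312
R=1: x+1/2x²=0 ⇒ x=−2=-2.0000; min R=1−1/(4·1/2)=0.5000>−1
Confirm numerically:
  x=-1.302: |R|=0.54560 <1
  x=-1.042: |R|=0.50088 <1
  x=-0.924: |R|=0.50289 <1
  x=-0.889: |R|=0.50616 <1
  x=-2.448: |R|=1.54835 >1
  x=-2.193: |R|=1.21162 >1
  x=-2.168: |R|=1.18211 >1
Interval (-2.0000, 0).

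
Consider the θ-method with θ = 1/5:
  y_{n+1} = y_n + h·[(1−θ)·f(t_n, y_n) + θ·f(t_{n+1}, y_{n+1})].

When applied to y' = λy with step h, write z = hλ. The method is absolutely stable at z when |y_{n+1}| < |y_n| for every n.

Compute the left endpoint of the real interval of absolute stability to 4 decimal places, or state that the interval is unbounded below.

left endpoint -3.3333.

On y'=λy, z=hλ:
  y_{n+1} = y_n + z·[4/5·y_n + 1/5·y_{n+1}] ⇒ (1 − 1/5z)y_{n+1} = (1 + 4/5z)y_n
  so R(z) = (1 + 4/5z)/(1 − 1/5z).

Boundary: |R(x)|=1, x<0.
x=-1.65: |R|=0.2406
R=−1: 1+4/5x = −1+1/5x ⇒ -3/5x=2 ⇒ x=2/(-3/5)=-3.3333
Confirm numerically:
  x=-2.584: |R|=0.70359 <1
  x=-2.395: |R|=0.61934 <1
  x=-1.447: |R|=0.12223 <1
  x=-3.718: |R|=1.13237 >1
  x=-3.620: |R|=1.09977 >1
So |R|<1 on (-3.3333, 0).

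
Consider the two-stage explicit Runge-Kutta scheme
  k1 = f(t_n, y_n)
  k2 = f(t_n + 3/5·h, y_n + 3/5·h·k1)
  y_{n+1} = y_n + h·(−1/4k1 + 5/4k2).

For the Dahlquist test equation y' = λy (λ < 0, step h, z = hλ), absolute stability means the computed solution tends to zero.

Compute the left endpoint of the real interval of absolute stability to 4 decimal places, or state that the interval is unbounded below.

z* = -1.3333.

On y'=λy, z=hλ:
  k1=λy_n ⇒ h·k1=z·y_n;  k2=λ(1+3/5z)y_n ⇒ h·k2=z(1+3/5z)y_n
  y_{n+1}/y_n = 1 − 1/4z + 5/4z(1+3/5z) = 1 + z + 3/4z²
  R(z) = 1 + z + 3/4z².

Boundary: |R(x)|=1, x<0.
x=-1.18: |R|=0.8643
R=1: x+3/4x²=0 ⇒ x=−4/3=-1.3333; min R=1−1/(4·3/4)=0.6667>−1
Confirm numerically:
  x=-1.209: |R|=0.88726 <1
  x=-1.089: |R|=0.80044 <1
  x=-1.080: |R|=0.79480 <1
  x=-1.804: |R|=1.63681 >1
  x=-1.622: |R|=1.35116 >1
Stable set (-1.3333, 0).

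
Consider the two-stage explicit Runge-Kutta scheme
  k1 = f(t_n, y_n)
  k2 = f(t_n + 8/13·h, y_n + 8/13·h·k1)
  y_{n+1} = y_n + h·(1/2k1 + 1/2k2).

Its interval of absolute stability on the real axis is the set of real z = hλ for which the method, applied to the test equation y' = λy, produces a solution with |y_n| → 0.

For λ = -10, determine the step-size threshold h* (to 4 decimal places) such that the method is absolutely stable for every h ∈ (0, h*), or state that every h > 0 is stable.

Set f=λy, z=hλ:
  k1=λy_n ⇒ h·k1=z·y_n;  k2=λ(1+8/13z)y_n ⇒ h·k2=z(1+8/13z)y_n
  y_{n+1}/y_n = 1 + 1/2z + 1/2z(1+8/13z) = 1 + z + 4/13z²
  R(z) = 1 + z + 4/13z².

Boundary: |R(x)|=1, x<0.
x=-1.06: |R|=0.2857
R=1: x+4/13x²=0 ⇒ x=−13/4=-3.2500; min R=1−1/(4·4/13)=0.1875>−1
Confirm numerically:
  x=-1.509: |R|=0.19164 <1
  x=-1.450: |R|=0.19692 <1
  x=-1.344: |R|=0.21180 <1
  x=-3.346: |R|=1.09884 >1
  x=-3.308: |R|=1.05904 >1
  x=-3.283: |R|=1.03334 >1
So |R|<1 on (-3.2500, 0).

(-3.2500,0); λ=-10 ⇒ h* = (13/4)/10 = 0.3250.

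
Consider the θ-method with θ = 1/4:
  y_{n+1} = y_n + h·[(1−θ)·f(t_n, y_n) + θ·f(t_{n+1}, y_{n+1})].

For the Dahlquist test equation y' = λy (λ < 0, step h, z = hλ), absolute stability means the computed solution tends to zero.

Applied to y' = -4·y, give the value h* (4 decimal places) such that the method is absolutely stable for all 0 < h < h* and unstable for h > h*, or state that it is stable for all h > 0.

On y'=λy, z=hλ:
  y_{n+1} = y_n + z·[3/4·y_n + 1/4·y_{n+1}] ⇒ (1 − 1/4z)y_{n+1} = (1 + 3/4z)y_n
  so R(z) = (1 + 3/4z)/(1 − 1/4z).

Need |R(x)|<1, x<0.
x=-1.09: |R|=0.1434
R=−1: 1+3/4x = −1+1/4x ⇒ -1/2x=2 ⇒ x=2/(-1/2)=-4.0000
Confirm numerically:
  x=-3.125: |R|=0.75439 <1
  x=-2.983: |R|=0.70872 <1
  x=-2.546: |R|=0.55576 <1
  x=-2.367: |R|=0.48704 <1
  x=-4.267: |R|=1.06459 >1
  x=-4.106: |R|=1.02615 >1
Interval (-4.0000, 0).

(-4.0000,0); λ=-4 ⇒ h* = (4)/4 = 1.0000.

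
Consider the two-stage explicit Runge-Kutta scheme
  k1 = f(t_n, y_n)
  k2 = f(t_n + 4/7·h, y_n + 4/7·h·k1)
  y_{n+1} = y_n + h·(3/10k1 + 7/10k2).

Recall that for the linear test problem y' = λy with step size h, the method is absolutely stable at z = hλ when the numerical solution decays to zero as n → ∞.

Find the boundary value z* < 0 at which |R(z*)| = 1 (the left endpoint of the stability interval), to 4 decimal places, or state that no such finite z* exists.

Test eqn y'=λy, z=hλ:
  k1=λy_n ⇒ h·k1=z·y_n;  k2=λ(1+4/7z)y_n ⇒ h·k2=z(1+4/7z)y_n
  y_{n+1}/y_n = 1 + 3/10z + 7/10z(1+4/7z) = 1 + z + 2/5z²
  ⇒ R(z) = 1 + z + 2/5z².

Boundary: |R(x)|=1, x<0.
x=-1.44: |R|=0.3894
R=1: x+2/5x²=0 ⇒ x=−5/2=-2.5000; min R=1−1/(4·2/5)=0.3750>−1
Confirm numerically:
  x=-2.408: |R|=0.91139 <1
  x=-1.827: |R|=0.50817 <1
  x=-1.622: |R|=0.43035 <1
  x=-1.245: |R|=0.37501 <1
  x=-2.867: |R|=1.42088 >1
  x=-2.674: |R|=1.18611 >1
Stable set (-2.5000, 0).

left endpoint -2.5000.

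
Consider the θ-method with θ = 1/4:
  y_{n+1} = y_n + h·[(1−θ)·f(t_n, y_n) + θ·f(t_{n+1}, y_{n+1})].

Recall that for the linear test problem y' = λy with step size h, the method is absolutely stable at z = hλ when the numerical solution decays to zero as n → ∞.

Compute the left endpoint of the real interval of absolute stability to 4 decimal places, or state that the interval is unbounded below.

z* = -4.0000.

Set f=λy, z=hλ:
  y_{n+1} = y_n + z·[3/4·y_n + 1/4·y_{n+1}] ⇒ (1 − 1/4z)y_{n+1} = (1 + 3/4z)y_n
  ⇒ R(z) = (1 + 3/4z)/(1 − 1/4z).

Find x<0 with |R(x)|<1.
x=-1.23: |R|=0.0593
R=−1: 1+3/4x = −1+1/4x ⇒ -1/2x=2 ⇒ x=2/(-1/2)=-4.0000
Confirm numerically:
  x=-2.615: |R|=0.58125 <1
  x=-2.162: |R|=0.40344 <1
  x=-2.055: |R|=0.35756 <1
  x=-4.415: |R|=1.09863 >1
  x=-4.080: |R|=1.01980 >1
So |R|<1 on (-4.0000, 0).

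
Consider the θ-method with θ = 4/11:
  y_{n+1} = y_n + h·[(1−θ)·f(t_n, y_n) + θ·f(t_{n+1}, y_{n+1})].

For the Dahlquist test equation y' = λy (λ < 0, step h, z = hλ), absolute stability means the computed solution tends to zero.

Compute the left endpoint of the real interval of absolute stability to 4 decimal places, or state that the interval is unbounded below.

Test eqn y'=λy, z=hλ:
  y_{n+1} = y_n + z·[7/11·y_n + 4/11·y_{n+1}] ⇒ (1 − 4/11z)y_{n+1} = (1 + 7/11z)y_n
  Hence R(z) = (1 + 7/11z)/(1 − 4/11z).

Boundary: |R(x)|=1, x<0.
x=-0.74: |R|=0.4169
R=−1: 1+7/11x = −1+4/11x ⇒ -3/11x=2 ⇒ x=2/(-3/11)=-7.3333
Confirm numerically:
  x=-6.410: |R|=0.92440 <1
  x=-5.985: |R|=0.88423 <1
  x=-4.589: |R|=0.71955 <1
  x=-7.606: |R|=1.01975 >1
  x=-7.443: |R|=1.00807 >1
Stable set (-7.3333, 0).

left endpoint -7.3333.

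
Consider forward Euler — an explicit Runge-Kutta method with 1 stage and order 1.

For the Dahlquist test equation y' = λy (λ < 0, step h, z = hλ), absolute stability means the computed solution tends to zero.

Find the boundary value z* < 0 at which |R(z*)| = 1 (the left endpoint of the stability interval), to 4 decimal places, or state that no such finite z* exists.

With y'=λy (z=hλ):
  order 1, 1-stage ⇒ R(z)=1+z
  (e.g. R(-0.56)=0.44000, |R|=0.44000)

Need |R(x)|<1, x<0.
x=-0.56: |R|=0.4400
|R(-1.88)|=0.8800 |R(-1.38)|=0.3800 |R(-0.91)|=0.0900
Bisect:
  x_lo=-2.6151 |R|=1.6151  x_hi=-0.2160 |R|=0.7840
  mid=-1.41554 |R|=0.41554 →hi
  mid=-2.01532 |R|=1.01532 →lo
  mid=-1.71543 |R|=0.71543 →hi
  mid=-1.86538 |R|=0.86538 →hi
  mid=-1.94035 |R|=0.94035 →hi
  mid=-1.97784 |R|=0.97784 →hi
  mid=-1.99658 |R|=0.99658 →hi
  mid=-2.00595 |R|=1.00595 →lo
  ...
  [-2.00009,-1.99995] ⇒ x*=-2.0000
Interval (-2.0000, 0).

left endpoint -2.0000.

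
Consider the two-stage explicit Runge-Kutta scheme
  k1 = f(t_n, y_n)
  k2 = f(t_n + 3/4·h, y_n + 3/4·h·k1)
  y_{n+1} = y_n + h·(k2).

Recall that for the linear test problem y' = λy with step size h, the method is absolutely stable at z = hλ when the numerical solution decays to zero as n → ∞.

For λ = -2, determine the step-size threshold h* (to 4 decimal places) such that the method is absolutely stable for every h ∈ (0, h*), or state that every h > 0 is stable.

(-1.3333,0); λ=-2 ⇒ h* = (4/3)/2 = 0.6667.

With y'=λy (z=hλ):
  k1=λy_n ⇒ h·k1=z·y_n;  k2=λ(1+3/4z)y_n ⇒ h·k2=z(1+3/4z)y_n
  y_{n+1}/y_n = 1 + z(1+3/4z) = 1 + z + 3/4z²
  Hence R(z) = 1 + z + 3/4z².

Need |R(x)|<1, x<0.
x=-0.73: |R|=0.6697
R=1: x+3/4x²=0 ⇒ x=−4/3=-1.3333; min R=1−1/(4·3/4)=0.6667>−1
Confirm numerically:
  x=-0.996: |R|=0.74801 <1
  x=-0.825: |R|=0.68547 <1
  x=-0.694: |R|=0.66723 <1
  x=-0.651: |R|=0.66685 <1
  x=-1.787: |R|=1.60803 >1
  x=-1.637: |R|=1.37283 >1
  x=-1.430: |R|=1.10367 >1
Interval (-1.3333, 0).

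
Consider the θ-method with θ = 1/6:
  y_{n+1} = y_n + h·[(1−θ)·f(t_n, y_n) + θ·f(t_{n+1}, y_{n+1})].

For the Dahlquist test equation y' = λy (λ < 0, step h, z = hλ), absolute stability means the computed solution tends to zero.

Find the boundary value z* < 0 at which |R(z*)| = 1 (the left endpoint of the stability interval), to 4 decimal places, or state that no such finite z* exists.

On y'=λy, z=hλ:
  y_{n+1} = y_n + z·[5/6·y_n + 1/6·y_{n+1}] ⇒ (1 − 1/6z)y_{n+1} = (1 + 5/6z)y_n
  so R(z) = (1 + 5/6z)/(1 − 1/6z).

Need |R(x)|<1, x<0.
x=-1.76: |R|=0.3608
R=−1: 1+5/6x = −1+1/6x ⇒ -2/3x=2 ⇒ x=2/(-2/3)=-3.0000
Confirm numerically:
  x=-1.883: |R|=0.43321 <1
  x=-1.834: |R|=0.40465 <1
  x=-1.731: |R|=0.34342 <1
  x=-3.421: |R|=1.17875 >1
  x=-3.354: |R|=1.15138 >1
  x=-3.109: |R|=1.04786 >1
Interval (-3.0000, 0).

left endpoint -3.0000.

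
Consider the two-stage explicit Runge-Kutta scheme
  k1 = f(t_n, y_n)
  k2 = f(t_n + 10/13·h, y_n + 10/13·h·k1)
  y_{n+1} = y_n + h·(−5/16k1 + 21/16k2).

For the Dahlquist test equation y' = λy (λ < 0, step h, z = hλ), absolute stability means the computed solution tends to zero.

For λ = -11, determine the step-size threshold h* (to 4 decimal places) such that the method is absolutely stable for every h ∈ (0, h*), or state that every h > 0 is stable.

Test eqn y'=λy, z=hλ:
  k1=λy_n ⇒ h·k1=z·y_n;  k2=λ(1+10/13z)y_n ⇒ h·k2=z(1+10/13z)y_n
  y_{n+1}/y_n = 1 − 5/16z + 21/16z(1+10/13z) = 1 + z + 105/104z²
  ⇒ R(z) = 1 + z + 105/104z².

Find x<0 with |R(x)|<1.
x=-1.31: |R|=1.4226
R=1: x+105/104x²=0 ⇒ x=−104/105=-0.9905; min R=1−1/(4·105/104)=0.7524>−1
Confirm numerically:
  x=-0.715: |R|=0.80114 <1
  x=-0.453: |R|=0.75418 <1
  x=-0.398: |R|=0.76193 <1
  x=-1.512: |R|=1.79613 >1
  x=-1.454: |R|=1.68044 >1
  x=-1.369: |R|=1.52318 >1
So |R|<1 on (-0.9905, 0).

(-0.9905,0); λ=-11 ⇒ h* = (104/105)/11 = 0.0900.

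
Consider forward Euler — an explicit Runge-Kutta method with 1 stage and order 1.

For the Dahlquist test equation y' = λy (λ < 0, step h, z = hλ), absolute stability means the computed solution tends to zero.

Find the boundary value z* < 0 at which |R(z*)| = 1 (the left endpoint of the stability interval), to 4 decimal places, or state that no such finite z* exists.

With y'=λy (z=hλ):
  order 1, 1-stage ⇒ R(z)=1+z
  (e.g. R(-1.29)=-0.29000, |R|=0.29000)

Find x<0 with |R(x)|<1.
x=-1.29: |R|=0.2900
|R(-2.05)|=1.0500 |R(-1.04)|=0.0400 |R(-0.73)|=0.2700
Bisect:
  x_lo=-2.4091 |R|=1.4091  x_hi=-0.1128 |R|=0.8872
  mid=-1.26095 |R|=0.26095 →hi
  mid=-1.83503 |R|=0.83503 →hi
  mid=-2.12207 |R|=1.12207 →lo
  mid=-1.97855 |R|=0.97855 →hi
  mid=-2.05031 |R|=1.05031 →lo
  mid=-2.01443 |R|=1.01443 →lo
  mid=-1.99649 |R|=0.99649 →hi
  mid=-2.00546 |R|=1.00546 →lo
  mid=-2.00097 |R|=1.00097 →lo
  mid=-1.99873 |R|=0.99873 →hi
  ...
  [-2.00013,-1.99999] ⇒ x*=-2.0000
Interval (-2.0000, 0).

left endpoint -2.0000.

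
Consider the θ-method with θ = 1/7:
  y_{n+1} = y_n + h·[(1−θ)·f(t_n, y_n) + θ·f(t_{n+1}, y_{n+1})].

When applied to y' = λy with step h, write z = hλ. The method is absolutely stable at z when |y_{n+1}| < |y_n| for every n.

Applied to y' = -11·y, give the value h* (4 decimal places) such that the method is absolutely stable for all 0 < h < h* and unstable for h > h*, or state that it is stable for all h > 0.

On y'=λy, z=hλ:
  y_{n+1} = y_n + z·[6/7·y_n + 1/7·y_{n+1}] ⇒ (1 − 1/7z)y_{n+1} = (1 + 6/7z)y_n
  ⇒ R(z) = (1 + 6/7z)/(1 − 1/7z).

Need |R(x)|<1, x<0.
x=-0.91: |R|=0.1947
R=−1: 1+6/7x = −1+1/7x ⇒ -5/7x=2 ⇒ x=2/(-5/7)=-2.8000
Confirm numerically:
  x=-2.575: |R|=0.88251 <1
  x=-1.571: |R|=0.28305 <1
  x=-1.378: |R|=0.15135 <1
  x=-3.074: |R|=1.13599 >1
  x=-3.035: |R|=1.11709 >1
  x=-2.913: |R|=1.05700 >1
So |R|<1 on (-2.8000, 0).

(-2.8000,0); λ=-11 ⇒ h* = (14/5)/11 = 0.2545.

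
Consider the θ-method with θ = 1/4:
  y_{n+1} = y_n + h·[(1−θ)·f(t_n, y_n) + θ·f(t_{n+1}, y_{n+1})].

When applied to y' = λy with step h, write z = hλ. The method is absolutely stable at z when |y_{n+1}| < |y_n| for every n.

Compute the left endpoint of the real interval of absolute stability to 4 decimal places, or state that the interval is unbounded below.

On y'=λy, z=hλ:
  y_{n+1} = y_n + z·[3/4·y_n + 1/4·y_{n+1}] ⇒ (1 − 1/4z)y_{n+1} = (1 + 3/4z)y_n
  ⇒ R(z) = (1 + 3/4z)/(1 − 1/4z).

Boundary: |R(x)|=1, x<0.
x=-1.44: |R|=0.0588
R=−1: 1+3/4x = −1+1/4x ⇒ -1/2x=2 ⇒ x=2/(-1/2)=-4.0000
Confirm numerically:
  x=-3.567: |R|=0.88556 <1
  x=-3.270: |R|=0.79917 <1
  x=-3.097: |R|=0.74553 <1
  x=-4.392: |R|=1.09342 >1
  x=-4.289: |R|=1.06973 >1
  x=-4.162: |R|=1.03970 >1
Interval (-4.0000, 0).

left endpoint -4.0000.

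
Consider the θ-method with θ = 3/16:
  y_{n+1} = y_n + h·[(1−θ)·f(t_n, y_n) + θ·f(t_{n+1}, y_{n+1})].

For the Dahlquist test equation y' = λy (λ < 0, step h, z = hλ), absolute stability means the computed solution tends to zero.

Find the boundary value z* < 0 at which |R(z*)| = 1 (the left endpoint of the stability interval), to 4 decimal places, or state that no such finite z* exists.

With y'=λy (z=hλ):
  y_{n+1} = y_n + z·[13/16·y_n + 3/16·y_{n+1}] ⇒ (1 − 3/16z)y_{n+1} = (1 + 13/16z)y_n
  R(z) = (1 + 13/16z)/(1 − 3/16z).

Boundary: |R(x)|=1, x<0.
x=-1.24: |R|=0.0061
R=−1: 1+13/16x = −1+3/16x ⇒ -5/8x=2 ⇒ x=2/(-5/8)=-3.2000
Confirm numerically:
  x=-3.028: |R|=0.93143 <1
  x=-2.525: |R|=0.71368 <1
  x=-2.225: |R|=0.57001 <1
  x=-3.749: |R|=1.20149 >1
  x=-3.641: |R|=1.16380 >1
Stable set (-3.2000, 0).

left endpoint -3.2000.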